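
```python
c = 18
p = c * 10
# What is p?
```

Trace:
`c = 18` → c = 18
`p = c * 10` → p = 180
So p = 180

Answer: 180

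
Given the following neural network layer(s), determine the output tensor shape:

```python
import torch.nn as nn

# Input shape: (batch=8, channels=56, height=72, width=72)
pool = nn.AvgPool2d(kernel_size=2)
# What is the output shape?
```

Input: (8, 56, 72, 72) -> Output: (8, 56, 36, 36)

Answer: (8, 56, 36, 36)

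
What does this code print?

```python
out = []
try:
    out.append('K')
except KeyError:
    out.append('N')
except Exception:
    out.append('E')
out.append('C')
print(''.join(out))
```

Execution trace: 'K' (try body, no exception) → 'C' (after the try/except). Output: KC

Answer: KC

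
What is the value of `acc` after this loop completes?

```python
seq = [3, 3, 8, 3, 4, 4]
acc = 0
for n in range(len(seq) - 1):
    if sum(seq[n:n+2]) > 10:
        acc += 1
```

Count windows with sum > 10
`acc` takes the values: 0 → 1 → 2

Answer: 2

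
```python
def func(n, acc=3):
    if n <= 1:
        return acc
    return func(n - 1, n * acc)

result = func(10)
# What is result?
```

Accumulator trace (n, acc): (10, 3) -> (9, 30) -> (8, 270) -> (7, 2160) -> (6, 15120) -> (5, 90720) -> (4, 453600) -> (3, 1814400) -> (2, 5443200) -> (1, 10886400) -> return 10886400

Answer: 10886400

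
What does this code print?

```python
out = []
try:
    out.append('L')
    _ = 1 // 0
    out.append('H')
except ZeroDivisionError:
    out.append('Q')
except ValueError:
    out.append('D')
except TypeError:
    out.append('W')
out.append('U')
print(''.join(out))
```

Execution trace: 'L' (try body) → 'Q' (except ZeroDivisionError) → 'U' (after the try/except). Output: LQU

Answer: LQU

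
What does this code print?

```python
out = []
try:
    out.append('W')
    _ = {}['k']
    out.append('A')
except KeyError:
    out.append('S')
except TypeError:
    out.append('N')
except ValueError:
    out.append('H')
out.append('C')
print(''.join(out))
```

Execution trace: 'W' (try body) → 'S' (except KeyError) → 'C' (after the try/except). Output: WSC

Answer: WSC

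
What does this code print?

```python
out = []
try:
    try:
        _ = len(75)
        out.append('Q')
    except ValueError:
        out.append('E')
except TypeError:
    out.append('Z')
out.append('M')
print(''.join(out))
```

Execution trace: 'Z' (outer except TypeError) → 'M' (after the try/except). Output: ZM

Answer: ZM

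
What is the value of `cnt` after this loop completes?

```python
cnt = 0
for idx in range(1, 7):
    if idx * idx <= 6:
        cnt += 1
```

Count numbers where idx² ≤ 6
`cnt` takes the values: 0 → 1 → 2

Answer: 2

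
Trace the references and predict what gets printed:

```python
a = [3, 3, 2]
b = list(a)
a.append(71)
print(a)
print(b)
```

Key concept: list() constructor creates copy.
Step by step:
`a = [3, 3, 2]` → a = [3, 3, 2]
`b = list(a)` → b = [3, 3, 2]
`a.append(71)` → a = [3, 3, 2, 71]
`print(a)` → prints [3, 3, 2, 71]
`print(b)` → prints [3, 3, 2]

Answer:
[3, 3, 2, 71]
[3, 3, 2]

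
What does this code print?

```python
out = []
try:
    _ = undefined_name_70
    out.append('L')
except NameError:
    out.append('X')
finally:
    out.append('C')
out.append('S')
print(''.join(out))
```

Execution trace: 'X' (except NameError) → 'C' (finally) → 'S' (after the try/except). Output: XCS

Answer: XCS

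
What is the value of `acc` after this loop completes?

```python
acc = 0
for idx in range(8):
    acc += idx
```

Sum of 0 to 7 = 28
`acc` takes the values: 0 → 1 → 3 → 6 → 10 → 15 → 21 → 28

Answer: 28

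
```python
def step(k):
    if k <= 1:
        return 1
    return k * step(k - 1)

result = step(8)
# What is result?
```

step(8) = 8 * 7 * 6 * 5 * 4 * 3 * 2 * 1 = 40320

Answer: 40320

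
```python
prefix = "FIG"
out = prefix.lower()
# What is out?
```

Trace:
`prefix = "FIG"` → prefix = 'FIG'
`out = prefix.lower()` → out = 'fig'
So out = 'fig'

Answer: 'fig'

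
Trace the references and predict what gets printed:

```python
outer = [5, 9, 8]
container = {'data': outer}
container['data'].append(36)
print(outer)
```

Key concept: dict holds reference to list.
Step by step:
`outer = [5, 9, 8]` → outer = [5, 9, 8]
`container = {'data': outer}` → container = {'data': [5, 9, 8]}
`container['data'].append(36)` → outer = [5, 9, 8, 36]; container = {'data': [5, 9, 8, 36]}
`print(outer)` → prints [5, 9, 8, 36]

Answer: [5, 9, 8, 36]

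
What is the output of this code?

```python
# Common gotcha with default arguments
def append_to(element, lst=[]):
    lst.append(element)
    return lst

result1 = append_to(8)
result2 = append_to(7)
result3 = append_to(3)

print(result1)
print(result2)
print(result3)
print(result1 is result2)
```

Key concept: mutable default argument gotcha.
Step by step:
`result1 = append_to(8)` → result1 = [8]
`result2 = append_to(7)` → result1 = [8, 7] (same object as result2); result2 = [8, 7] (same object as result1)
`result3 = append_to(3)` → result1 = [8, 7, 3] (same object as result2, result3); result2 = [8, 7, 3] (same object as result1, result3); result3 = [8, 7, 3] (same object as result1, result2)
`print(result1)` → prints [8, 7, 3]
`print(result2)` → prints [8, 7, 3]
`print(result3)` → prints [8, 7, 3]
`print(result1 is result2)` → prints True

Answer:
[8, 7, 3]
[8, 7, 3]
[8, 7, 3]
True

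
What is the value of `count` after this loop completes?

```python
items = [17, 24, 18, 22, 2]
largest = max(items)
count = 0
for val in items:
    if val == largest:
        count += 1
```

Count of max value 24 in [17, 24, 18, 22, 2]
`count` takes the values: 0 → 1

Answer: 1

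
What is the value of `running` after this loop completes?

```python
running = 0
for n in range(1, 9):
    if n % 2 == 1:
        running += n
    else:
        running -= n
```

Add odd, subtract even
`running` takes the values: 0 → 1 → -1 → 2 → -2 → 3 → -3 → 4 → -4

Answer: -4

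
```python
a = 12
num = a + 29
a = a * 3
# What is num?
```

Trace:
`a = 12` → a = 12
`num = a + 29` → num = 41
`a = a * 3` → a = 36
So num = 41

Answer: 41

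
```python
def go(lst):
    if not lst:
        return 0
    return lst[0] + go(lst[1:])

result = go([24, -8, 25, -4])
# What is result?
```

24 + (-8) + 25 + (-4) + 0 = 37

Answer: 37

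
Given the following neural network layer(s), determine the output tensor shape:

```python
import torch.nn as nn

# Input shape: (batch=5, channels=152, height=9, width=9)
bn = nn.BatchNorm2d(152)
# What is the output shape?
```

Input: (5, 152, 9, 9) -> Output: (5, 152, 9, 9)

Answer: (5, 152, 9, 9)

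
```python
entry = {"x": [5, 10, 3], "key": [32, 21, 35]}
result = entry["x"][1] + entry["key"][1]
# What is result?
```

Trace:
`entry = {"x": [5, 10, 3], "key": [32, 21, 35]}` → entry = {'x': [5, 10, 3], 'key': [32, 21, 35]}
`result = entry["x"][1] + entry["key"][1]` → result = 31
So result = 31

Answer: 31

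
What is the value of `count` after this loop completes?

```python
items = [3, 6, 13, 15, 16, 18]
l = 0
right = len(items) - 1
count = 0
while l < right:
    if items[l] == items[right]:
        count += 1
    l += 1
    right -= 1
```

Count matching pairs from ends
`count` takes the values: 0

Answer: 0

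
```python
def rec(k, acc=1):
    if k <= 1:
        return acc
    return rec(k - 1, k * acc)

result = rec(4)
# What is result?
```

Accumulator trace (n, acc): (4, 1) -> (3, 4) -> (2, 12) -> (1, 24) -> return 24

Answer: 24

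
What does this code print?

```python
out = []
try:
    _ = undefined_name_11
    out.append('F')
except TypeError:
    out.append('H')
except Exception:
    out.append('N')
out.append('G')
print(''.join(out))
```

Execution trace: 'N' (except Exception) → 'G' (after the try/except). Output: NG

Answer: NG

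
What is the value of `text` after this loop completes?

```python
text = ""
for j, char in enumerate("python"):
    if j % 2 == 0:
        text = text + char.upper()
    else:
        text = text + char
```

Uppercase even positions in 'python'
`text` takes the values: "" → "P" → "Py" → "PyT" → "PyTh" → "PyThO" → "PyThOn"

Answer: "PyThOn"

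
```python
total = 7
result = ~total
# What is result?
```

Trace:
`total = 7` → total = 7
`result = ~total` → result = -8
So result = -8

Answer: -8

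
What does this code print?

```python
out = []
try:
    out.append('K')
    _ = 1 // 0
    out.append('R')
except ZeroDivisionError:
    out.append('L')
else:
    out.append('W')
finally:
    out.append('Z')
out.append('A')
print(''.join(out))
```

Execution trace: 'K' (try body) → 'L' (except ZeroDivisionError) → 'Z' (finally) → 'A' (after the try/except). Output: KLZA

Answer: KLZA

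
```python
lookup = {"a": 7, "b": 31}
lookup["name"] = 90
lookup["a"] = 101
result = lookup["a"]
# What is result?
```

Trace:
`lookup = {"a": 7, "b": 31}` → lookup = {'a': 7, 'b': 31}
`lookup["name"] = 90` → lookup = {'a': 7, 'b': 31, 'name': 90}
`lookup["a"] = 101` → lookup = {'a': 101, 'b': 31, 'name': 90}
`result = lookup["a"]` → result = 101
So result = 101

Answer: 101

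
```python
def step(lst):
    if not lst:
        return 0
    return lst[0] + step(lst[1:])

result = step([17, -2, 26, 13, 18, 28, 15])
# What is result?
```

17 + (-2) + 26 + 13 + 18 + 28 + 15 + 0 = 115

Answer: 115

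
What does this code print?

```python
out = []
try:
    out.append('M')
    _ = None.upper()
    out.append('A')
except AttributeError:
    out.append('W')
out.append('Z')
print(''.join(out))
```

Execution trace: 'M' (try body) → 'W' (except AttributeError) → 'Z' (after the try/except). Output: MWZ

Answer: MWZ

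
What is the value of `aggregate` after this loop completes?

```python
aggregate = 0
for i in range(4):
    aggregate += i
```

Sum of 0 to 3 = 6
`aggregate` takes the values: 0 → 1 → 3 → 6

Answer: 6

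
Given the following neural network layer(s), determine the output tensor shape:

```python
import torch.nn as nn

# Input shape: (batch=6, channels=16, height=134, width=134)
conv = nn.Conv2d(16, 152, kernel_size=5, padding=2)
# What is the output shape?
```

Input: (6, 16, 134, 134) -> Output: (6, 152, 134, 134)

Answer: (6, 152, 134, 134)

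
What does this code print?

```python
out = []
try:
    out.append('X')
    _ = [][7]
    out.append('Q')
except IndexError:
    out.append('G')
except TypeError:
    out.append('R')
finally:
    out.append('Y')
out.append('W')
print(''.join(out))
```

Execution trace: 'X' (try body) → 'G' (except IndexError) → 'Y' (finally) → 'W' (after the try/except). Output: XGYW

Answer: XGYW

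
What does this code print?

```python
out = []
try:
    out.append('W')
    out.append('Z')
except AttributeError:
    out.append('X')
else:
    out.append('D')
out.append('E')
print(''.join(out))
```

Execution trace: 'W' (try body) → 'Z' (try body, no exception) → 'D' (else) → 'E' (after the try/except). Output: WZDE

Answer: WZDE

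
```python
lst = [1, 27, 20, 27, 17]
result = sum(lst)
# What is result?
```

Trace:
`lst = [1, 27, 20, 27, 17]` → lst = [1, 27, 20, 27, 17]
`result = sum(lst)` → result = 92
So result = 92

Answer: 92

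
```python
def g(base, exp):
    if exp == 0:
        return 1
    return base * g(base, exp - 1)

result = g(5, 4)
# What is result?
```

g(5, 4) = 5 * 5 * 5 * 5 = 625

Answer: 625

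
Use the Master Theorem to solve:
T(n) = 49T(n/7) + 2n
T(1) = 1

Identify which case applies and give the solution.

a=49, b=7, f(n)=2n. log_7(49) = 2. Since c=1 < 2, Case 1 applies: T(n) = Θ(n^log_b(a)) = O(n^2).

Answer: O(n^2) - Case 1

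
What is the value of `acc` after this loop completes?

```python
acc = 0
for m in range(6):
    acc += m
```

Sum of 0 to 5 = 15
`acc` takes the values: 0 → 1 → 3 → 6 → 10 → 15

Answer: 15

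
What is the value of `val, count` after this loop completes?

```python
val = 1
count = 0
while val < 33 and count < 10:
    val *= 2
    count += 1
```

Double until >= 33 or 10 iterations
`val, count` takes the values: (1, 0) → (2, 0) → (2, 1) → (4, 1) → (4, 2) → (8, 2) → (8, 3) → (16, 3) → (16, 4) → (32, 4) → (32, 5) → (64, 5) → (64, 6)

Answer: 64, 6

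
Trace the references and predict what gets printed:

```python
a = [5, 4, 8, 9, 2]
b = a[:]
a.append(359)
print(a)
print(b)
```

Key concept: slice [:] creates copy.
Step by step:
`a = [5, 4, 8, 9, 2]` → a = [5, 4, 8, 9, 2]
`b = a[:]` → b = [5, 4, 8, 9, 2]
`a.append(359)` → a = [5, 4, 8, 9, 2, 359]
`print(a)` → prints [5, 4, 8, 9, 2, 359]
`print(b)` → prints [5, 4, 8, 9, 2]

Answer:
[5, 4, 8, 9, 2, 359]
[5, 4, 8, 9, 2]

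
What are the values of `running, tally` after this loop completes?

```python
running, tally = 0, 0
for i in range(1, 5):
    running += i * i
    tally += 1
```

Sum of squares and count
`running, tally` takes the values: (0, 0) → (1, 0) → (1, 1) → (5, 1) → (5, 2) → (14, 2) → (14, 3) → (30, 3) → (30, 4)

Answer: 30, 4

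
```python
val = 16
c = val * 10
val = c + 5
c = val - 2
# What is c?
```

Trace:
`val = 16` → val = 16
`c = val * 10` → c = 160
`val = c + 5` → val = 165
`c = val - 2` → c = 163
So c = 163

Answer: 163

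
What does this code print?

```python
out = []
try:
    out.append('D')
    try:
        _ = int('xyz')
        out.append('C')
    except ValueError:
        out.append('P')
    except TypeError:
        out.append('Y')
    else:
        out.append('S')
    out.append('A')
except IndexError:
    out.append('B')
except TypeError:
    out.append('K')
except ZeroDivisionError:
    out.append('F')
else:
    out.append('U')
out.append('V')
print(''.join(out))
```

Execution trace: 'D' (try body) → 'P' (inner except ValueError) → 'A' (try body, no exception) → 'U' (else) → 'V' (after the try/except). Output: DPAUV

Answer: DPAUV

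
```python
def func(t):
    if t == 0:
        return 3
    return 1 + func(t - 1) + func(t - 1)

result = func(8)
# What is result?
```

func(t) = 1 + 2·func(t-1), func(0)=3. Closed form: (3+1)·2^8 - 1 = 1023.

Answer: 1023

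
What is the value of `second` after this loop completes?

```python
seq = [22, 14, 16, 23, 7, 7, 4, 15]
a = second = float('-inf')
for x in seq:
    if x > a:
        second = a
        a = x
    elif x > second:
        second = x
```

Second largest (with repeats) in [22, 14, 16, 23, 7, 7, 4, 15]
`second` takes the values: -inf → 14 → 16 → 22

Answer: 22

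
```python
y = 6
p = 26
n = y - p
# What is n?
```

Trace:
`y = 6` → y = 6
`p = 26` → p = 26
`n = y - p` → n = -20
So n = -20

Answer: -20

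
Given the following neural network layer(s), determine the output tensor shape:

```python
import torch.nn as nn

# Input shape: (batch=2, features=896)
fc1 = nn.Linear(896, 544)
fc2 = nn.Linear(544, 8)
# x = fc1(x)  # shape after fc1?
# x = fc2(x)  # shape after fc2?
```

Input: (2, 896) -> after fc1: (2, 544) -> Output: (2, 8)

Answer: (2, 8)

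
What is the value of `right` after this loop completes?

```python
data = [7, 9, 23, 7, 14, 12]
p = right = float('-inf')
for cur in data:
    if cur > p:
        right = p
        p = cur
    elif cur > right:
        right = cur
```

Second largest (with repeats) in [7, 9, 23, 7, 14, 12]
`right` takes the values: -inf → 7 → 9 → 14

Answer: 14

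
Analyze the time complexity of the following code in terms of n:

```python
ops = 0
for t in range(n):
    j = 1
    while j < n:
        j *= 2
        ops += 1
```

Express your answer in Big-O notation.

Each loop level contributes: n × log n. Multiplying the contributions gives O(n log n).

Answer: O(n log n)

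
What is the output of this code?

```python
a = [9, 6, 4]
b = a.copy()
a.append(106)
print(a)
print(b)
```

Key concept: list.copy() creates independent copy.
Step by step:
`a = [9, 6, 4]` → a = [9, 6, 4]
`b = a.copy()` → b = [9, 6, 4]
`a.append(106)` → a = [9, 6, 4, 106]
`print(a)` → prints [9, 6, 4, 106]
`print(b)` → prints [9, 6, 4]

Answer:
[9, 6, 4, 106]
[9, 6, 4]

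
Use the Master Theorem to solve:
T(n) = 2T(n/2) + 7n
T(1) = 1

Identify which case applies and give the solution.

a=2, b=2, f(n)=7n. log_2(2) = 1. Since c=1 = 1, Case 2 applies: T(n) = Θ(n^log_b(a) · log n) = O(n log n).

Answer: O(n log n) - Case 2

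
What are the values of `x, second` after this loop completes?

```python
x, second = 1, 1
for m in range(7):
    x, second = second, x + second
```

Fibonacci: after 7 iterations
`x, second` takes the values: (1, 1) → (1, 2) → (2, 3) → (3, 5) → (5, 8) → (8, 13) → (13, 21) → (21, 34)

Answer: 21, 34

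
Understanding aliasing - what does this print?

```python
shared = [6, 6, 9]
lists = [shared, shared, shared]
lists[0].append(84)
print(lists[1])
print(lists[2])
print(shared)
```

Key concept: list of same reference.
Step by step:
`shared = [6, 6, 9]` → shared = [6, 6, 9]
`lists = [shared, shared, shared]` → lists = [[6, 6, 9], [6, 6, 9], [6, 6, 9]]
`lists[0].append(84)` → shared = [6, 6, 9, 84]; lists = [[6, 6, 9, 84], [6, 6, 9, 84], [6, 6, 9, 84]]
`print(lists[1])` → prints [6, 6, 9, 84]
`print(lists[2])` → prints [6, 6, 9, 84]
`print(shared)` → prints [6, 6, 9, 84]

Answer:
[6, 6, 9, 84]
[6, 6, 9, 84]
[6, 6, 9, 84]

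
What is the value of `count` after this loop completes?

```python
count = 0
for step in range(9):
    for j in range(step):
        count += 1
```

Triangle number: 0+1+2+...+8
`count` takes the values: 0 → 1 → 2 → 3 → 4 → 5 → 6 → 7 → 8 → 9 → 10 → 11 → 12 → 13 → 14 → 15 → 16 → 17 → 18 → 19 → 20 → 21 → 22 → 23 → 24 → 25 → 26 → 27 → 28 → 29 → 30 → 31 → 32 → 33 → 34 → 35 → 36

Answer: 36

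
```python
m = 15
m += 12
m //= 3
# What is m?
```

Trace:
`m = 15` → m = 15
`m += 12` → m = 27
`m //= 3` → m = 9
So m = 9

Answer: 9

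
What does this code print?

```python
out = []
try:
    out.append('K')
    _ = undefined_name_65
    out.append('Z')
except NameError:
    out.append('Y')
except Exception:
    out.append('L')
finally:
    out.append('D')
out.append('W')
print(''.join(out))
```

Execution trace: 'K' (try body) → 'Y' (except NameError) → 'D' (finally) → 'W' (after the try/except). Output: KYDW

Answer: KYDW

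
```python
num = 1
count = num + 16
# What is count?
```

Trace:
`num = 1` → num = 1
`count = num + 16` → count = 17
So count = 17

Answer: 17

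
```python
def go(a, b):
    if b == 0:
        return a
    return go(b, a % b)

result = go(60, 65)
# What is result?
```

go(60, 65) -> go(65, 60) -> go(60, 5) -> go(5, 0) -> 5

Answer: 5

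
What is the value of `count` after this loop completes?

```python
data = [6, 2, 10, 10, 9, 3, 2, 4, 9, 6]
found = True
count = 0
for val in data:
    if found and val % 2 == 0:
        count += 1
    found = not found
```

Count even values at even positions
`count` takes the values: 0 → 1 → 2 → 3

Answer: 3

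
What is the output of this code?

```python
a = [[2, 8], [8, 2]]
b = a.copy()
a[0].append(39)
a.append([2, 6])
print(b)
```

Key concept: shallow copy with nested lists.
Step by step:
`a = [[2, 8], [8, 2]]` → a = [[2, 8], [8, 2]]
`b = a.copy()` → b = [[2, 8], [8, 2]]
`a[0].append(39)` → a = [[2, 8, 39], [8, 2]]; b = [[2, 8, 39], [8, 2]]
`a.append([2, 6])` → a = [[2, 8, 39], [8, 2], [2, 6]]
`print(b)` → prints [[2, 8, 39], [8, 2]]

Answer: [[2, 8, 39], [8, 2]]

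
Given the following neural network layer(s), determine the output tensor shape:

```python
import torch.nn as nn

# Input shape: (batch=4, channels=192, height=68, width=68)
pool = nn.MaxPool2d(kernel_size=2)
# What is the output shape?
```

Input: (4, 192, 68, 68) -> Output: (4, 192, 34, 34)

Answer: (4, 192, 34, 34)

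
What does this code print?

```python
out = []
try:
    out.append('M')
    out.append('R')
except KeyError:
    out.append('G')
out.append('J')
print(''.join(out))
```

Execution trace: 'M' (try body) → 'R' (try body, no exception) → 'J' (after the try/except). Output: MRJ

Answer: MRJ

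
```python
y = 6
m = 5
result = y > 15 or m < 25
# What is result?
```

Trace:
`y = 6` → y = 6
`m = 5` → m = 5
`result = y > 15 or m < 25` → result = True
So result = True

Answer: True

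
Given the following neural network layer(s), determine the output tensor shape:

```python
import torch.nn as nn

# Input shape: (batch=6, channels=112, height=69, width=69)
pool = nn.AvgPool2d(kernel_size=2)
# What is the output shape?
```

Input: (6, 112, 69, 69) -> Output: (6, 112, 34, 34)

Answer: (6, 112, 34, 34)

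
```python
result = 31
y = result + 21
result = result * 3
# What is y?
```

Trace:
`result = 31` → result = 31
`y = result + 21` → y = 52
`result = result * 3` → result = 93
So y = 52

Answer: 52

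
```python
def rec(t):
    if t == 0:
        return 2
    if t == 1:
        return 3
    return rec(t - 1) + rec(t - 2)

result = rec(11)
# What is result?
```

Build up from base cases: rec(0)=2, rec(1)=3, rec(2)=5, rec(3)=8, rec(4)=13, rec(5)=21, rec(6)=34, ..., rec(11)=377

Answer: 377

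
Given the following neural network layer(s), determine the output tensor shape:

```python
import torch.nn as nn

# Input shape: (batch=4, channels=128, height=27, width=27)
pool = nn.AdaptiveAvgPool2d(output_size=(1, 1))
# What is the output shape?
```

Input: (4, 128, 27, 27) -> Output: (4, 128, 1, 1)

Answer: (4, 128, 1, 1)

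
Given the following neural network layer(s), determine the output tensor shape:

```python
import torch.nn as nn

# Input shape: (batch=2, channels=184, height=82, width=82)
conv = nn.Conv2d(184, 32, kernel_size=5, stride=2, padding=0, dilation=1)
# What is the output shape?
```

Input: (2, 184, 82, 82) -> Output: (2, 32, 39, 39)

Answer: (2, 32, 39, 39)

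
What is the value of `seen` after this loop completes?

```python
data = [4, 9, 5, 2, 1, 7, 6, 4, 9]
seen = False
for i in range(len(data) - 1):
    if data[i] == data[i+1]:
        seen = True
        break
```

Check consecutive duplicates in [4, 9, 5, 2, 1, 7, 6, 4, 9]
`seen` takes the values: False

Answer: False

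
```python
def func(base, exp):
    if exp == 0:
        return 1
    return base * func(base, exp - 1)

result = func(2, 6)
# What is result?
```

func(2, 6) = 2 * 2 * 2 * 2 * 2 * 2 = 64

Answer: 64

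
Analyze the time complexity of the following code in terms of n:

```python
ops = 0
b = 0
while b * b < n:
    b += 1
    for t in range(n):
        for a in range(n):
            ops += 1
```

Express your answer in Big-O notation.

Each loop level contributes: √n × n × n. Multiplying the contributions gives O(n^2√n).

Answer: O(n^2√n)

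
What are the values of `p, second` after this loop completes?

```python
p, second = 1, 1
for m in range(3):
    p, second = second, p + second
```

Fibonacci: after 3 iterations
`p, second` takes the values: (1, 1) → (1, 2) → (2, 3) → (3, 5)

Answer: 3, 5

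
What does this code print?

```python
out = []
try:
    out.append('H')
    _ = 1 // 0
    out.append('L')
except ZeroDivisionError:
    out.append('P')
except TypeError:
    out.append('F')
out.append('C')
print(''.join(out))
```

Execution trace: 'H' (try body) → 'P' (except ZeroDivisionError) → 'C' (after the try/except). Output: HPC

Answer: HPC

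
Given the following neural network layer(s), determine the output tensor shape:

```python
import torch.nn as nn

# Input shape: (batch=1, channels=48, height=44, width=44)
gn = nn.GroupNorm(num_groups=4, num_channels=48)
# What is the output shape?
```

Input: (1, 48, 44, 44) -> Output: (1, 48, 44, 44)

Answer: (1, 48, 44, 44)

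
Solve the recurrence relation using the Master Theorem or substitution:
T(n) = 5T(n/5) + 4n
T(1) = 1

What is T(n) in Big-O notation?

By Master Theorem: a=5, b=5, f(n)=4n. Since log_5(5) = 1 and f(n) = Θ(n^1), Case 2 applies. T(n) = O(n log n).

Answer: O(n log n)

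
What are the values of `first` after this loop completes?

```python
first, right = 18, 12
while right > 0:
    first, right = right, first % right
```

GCD of 18 and 12
`first` takes the values: 18 → 12 → 6

Answer: 6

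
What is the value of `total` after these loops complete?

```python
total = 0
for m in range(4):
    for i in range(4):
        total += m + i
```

Sum of all m+i for m,i in 4x4
`total` takes the values: 0 → 1 → 3 → 6 → 7 → 9 → 12 → 16 → 18 → 21 → 25 → 30 → 33 → 37 → 42 → 48

Answer: 48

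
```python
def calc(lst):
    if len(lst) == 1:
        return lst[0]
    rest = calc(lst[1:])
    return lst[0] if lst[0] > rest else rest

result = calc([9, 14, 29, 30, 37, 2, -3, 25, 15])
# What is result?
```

Recursive max over [9, 14, 29, 30, 37, 2, -3, 25, 15] = 37

Answer: 37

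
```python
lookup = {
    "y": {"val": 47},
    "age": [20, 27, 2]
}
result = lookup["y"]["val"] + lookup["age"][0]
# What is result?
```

Trace:
`lookup = { ...` → lookup = {'y': {'val': 47}, 'age': [20, 27, 2]}
`result = lookup["y"]["val"] + lookup["age"][0]` → result = 67
So result = 67

Answer: 67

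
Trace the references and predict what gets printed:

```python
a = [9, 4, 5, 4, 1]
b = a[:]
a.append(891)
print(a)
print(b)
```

Key concept: slice [:] creates copy.
Step by step:
`a = [9, 4, 5, 4, 1]` → a = [9, 4, 5, 4, 1]
`b = a[:]` → b = [9, 4, 5, 4, 1]
`a.append(891)` → a = [9, 4, 5, 4, 1, 891]
`print(a)` → prints [9, 4, 5, 4, 1, 891]
`print(b)` → prints [9, 4, 5, 4, 1]

Answer:
[9, 4, 5, 4, 1, 891]
[9, 4, 5, 4, 1]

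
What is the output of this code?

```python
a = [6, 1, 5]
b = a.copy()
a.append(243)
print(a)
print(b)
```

Key concept: list.copy() creates independent copy.
Step by step:
`a = [6, 1, 5]` → a = [6, 1, 5]
`b = a.copy()` → b = [6, 1, 5]
`a.append(243)` → a = [6, 1, 5, 243]
`print(a)` → prints [6, 1, 5, 243]
`print(b)` → prints [6, 1, 5]

Answer:
[6, 1, 5, 243]
[6, 1, 5]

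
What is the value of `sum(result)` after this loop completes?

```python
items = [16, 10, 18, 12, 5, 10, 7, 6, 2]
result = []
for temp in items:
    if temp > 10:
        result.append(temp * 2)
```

Sum of doubled values > 10
`result` takes the values: [] → [32] → [32, 36] → [32, 36, 24]
So `sum(result)` = 92

Answer: 92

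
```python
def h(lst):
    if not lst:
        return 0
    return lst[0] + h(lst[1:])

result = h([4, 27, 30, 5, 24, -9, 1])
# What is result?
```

4 + 27 + 30 + 5 + 24 + (-9) + 1 + 0 = 82

Answer: 82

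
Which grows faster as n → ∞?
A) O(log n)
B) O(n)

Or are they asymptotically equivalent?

O(log n) vs O(n): Higher order terms dominate.

Answer: B) O(n) grows faster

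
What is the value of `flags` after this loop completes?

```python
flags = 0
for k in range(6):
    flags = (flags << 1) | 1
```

Build 6 consecutive 1-bits: 0b111111
`flags` takes the values: 0 → 1 → 3 → 7 → 15 → 31 → 63

Answer: 63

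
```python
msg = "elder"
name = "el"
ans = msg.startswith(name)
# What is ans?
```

Trace:
`msg = "elder"` → msg = 'elder'
`name = "el"` → name = 'el'
`ans = msg.startswith(name)` → ans = True
So ans = True

Answer: True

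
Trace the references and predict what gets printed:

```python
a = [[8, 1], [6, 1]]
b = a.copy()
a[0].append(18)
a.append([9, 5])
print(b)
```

Key concept: shallow copy with nested lists.
Step by step:
`a = [[8, 1], [6, 1]]` → a = [[8, 1], [6, 1]]
`b = a.copy()` → b = [[8, 1], [6, 1]]
`a[0].append(18)` → a = [[8, 1, 18], [6, 1]]; b = [[8, 1, 18], [6, 1]]
`a.append([9, 5])` → a = [[8, 1, 18], [6, 1], [9, 5]]
`print(b)` → prints [[8, 1, 18], [6, 1]]

Answer: [[8, 1, 18], [6, 1]]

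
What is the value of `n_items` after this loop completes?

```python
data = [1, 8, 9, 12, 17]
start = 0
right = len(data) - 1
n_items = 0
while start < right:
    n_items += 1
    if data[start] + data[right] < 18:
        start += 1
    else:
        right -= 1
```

Steps to find pair summing to 18
`n_items` takes the values: 0 → 1 → 2 → 3 → 4

Answer: 4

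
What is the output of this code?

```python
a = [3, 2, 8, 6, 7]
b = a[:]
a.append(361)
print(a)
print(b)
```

Key concept: slice [:] creates copy.
Step by step:
`a = [3, 2, 8, 6, 7]` → a = [3, 2, 8, 6, 7]
`b = a[:]` → b = [3, 2, 8, 6, 7]
`a.append(361)` → a = [3, 2, 8, 6, 7, 361]
`print(a)` → prints [3, 2, 8, 6, 7, 361]
`print(b)` → prints [3, 2, 8, 6, 7]

Answer:
[3, 2, 8, 6, 7, 361]
[3, 2, 8, 6, 7]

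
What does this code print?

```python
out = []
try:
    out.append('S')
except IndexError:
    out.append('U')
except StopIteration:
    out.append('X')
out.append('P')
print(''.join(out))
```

Execution trace: 'S' (try body, no exception) → 'P' (after the try/except). Output: SP

Answer: SP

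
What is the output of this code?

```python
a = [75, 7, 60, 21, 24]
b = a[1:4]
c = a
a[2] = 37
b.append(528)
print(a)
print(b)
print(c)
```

Key concept: slice vs alias.
Step by step:
`a = [75, 7, 60, 21, 24]` → a = [75, 7, 60, 21, 24]
`b = a[1:4]` → b = [7, 60, 21]
`c = a` → c = [75, 7, 60, 21, 24] (same object as a)
`a[2] = 37` → a = [75, 7, 37, 21, 24] (same object as c); c = [75, 7, 37, 21, 24] (same object as a)
`b.append(528)` → b = [7, 60, 21, 528]
`print(a)` → prints [75, 7, 37, 21, 24]
`print(b)` → prints [7, 60, 21, 528]
`print(c)` → prints [75, 7, 37, 21, 24]

Answer:
[75, 7, 37, 21, 24]
[7, 60, 21, 528]
[75, 7, 37, 21, 24]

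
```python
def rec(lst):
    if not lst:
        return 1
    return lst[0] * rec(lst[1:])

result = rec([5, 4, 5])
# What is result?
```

Product over [5, 4, 5] = 5 * 4 * 5 = 100

Answer: 100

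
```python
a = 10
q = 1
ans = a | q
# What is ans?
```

Trace:
`a = 10` → a = 10
`q = 1` → q = 1
`ans = a | q` → ans = 11
So ans = 11

Answer: 11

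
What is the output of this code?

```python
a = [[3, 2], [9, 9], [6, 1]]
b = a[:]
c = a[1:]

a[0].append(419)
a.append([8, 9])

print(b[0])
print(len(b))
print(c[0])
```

Key concept: slice with nested mutation.
Step by step:
`a = [[3, 2], [9, 9], [6, 1]]` → a = [[3, 2], [9, 9], [6, 1]]
`b = a[:]` → b = [[3, 2], [9, 9], [6, 1]]
`c = a[1:]` → c = [[9, 9], [6, 1]]
`a[0].append(419)` → a = [[3, 2, 419], [9, 9], [6, 1]]; b = [[3, 2, 419], [9, 9], [6, 1]]
`a.append([8, 9])` → a = [[3, 2, 419], [9, 9], [6, 1], [8, 9]]
`print(b[0])` → prints [3, 2, 419]
`print(len(b))` → prints 3
`print(c[0])` → prints [9, 9]

Answer:
[3, 2, 419]
3
[9, 9]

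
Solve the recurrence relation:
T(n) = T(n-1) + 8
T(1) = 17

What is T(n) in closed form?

Unrolling: T(n) = T(1) + 8·(n-1) = 17 + 8(n-1) = 8n + 9.

Answer: T(n) = 8n + 9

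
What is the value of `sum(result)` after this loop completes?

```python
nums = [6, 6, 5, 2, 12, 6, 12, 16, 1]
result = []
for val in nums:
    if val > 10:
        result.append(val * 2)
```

Sum of doubled values > 10
`result` takes the values: [] → [24] → [24, 24] → [24, 24, 32]
So `sum(result)` = 80

Answer: 80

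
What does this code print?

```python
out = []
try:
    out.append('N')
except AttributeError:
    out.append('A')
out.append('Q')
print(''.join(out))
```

Execution trace: 'N' (try body, no exception) → 'Q' (after the try/except). Output: NQ

Answer: NQ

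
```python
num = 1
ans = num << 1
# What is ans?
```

Trace:
`num = 1` → num = 1
`ans = num << 1` → ans = 2
So ans = 2

Answer: 2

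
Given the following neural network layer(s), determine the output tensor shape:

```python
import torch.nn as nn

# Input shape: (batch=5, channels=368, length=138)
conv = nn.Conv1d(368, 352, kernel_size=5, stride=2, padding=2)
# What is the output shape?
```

Input: (5, 368, 138) -> Output: (5, 352, 69)

Answer: (5, 352, 69)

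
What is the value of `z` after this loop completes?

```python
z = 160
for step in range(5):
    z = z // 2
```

Halve 5 times: 160 // 2^5 = 5
`z` takes the values: 160 → 80 → 40 → 20 → 10 → 5

Answer: 5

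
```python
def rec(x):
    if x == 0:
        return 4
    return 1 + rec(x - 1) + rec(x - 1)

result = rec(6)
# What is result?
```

rec(x) = 1 + 2·rec(x-1), rec(0)=4. Closed form: (4+1)·2^6 - 1 = 319.

Answer: 319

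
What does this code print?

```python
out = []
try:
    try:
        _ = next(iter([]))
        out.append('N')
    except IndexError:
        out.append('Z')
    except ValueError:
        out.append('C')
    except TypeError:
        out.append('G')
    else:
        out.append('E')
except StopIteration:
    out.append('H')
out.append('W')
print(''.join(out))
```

Execution trace: 'H' (outer except StopIteration) → 'W' (after the try/except). Output: HW

Answer: HW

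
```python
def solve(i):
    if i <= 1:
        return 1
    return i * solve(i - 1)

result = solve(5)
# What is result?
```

solve(5) = 5 * 4 * 3 * 2 * 1 = 120

Answer: 120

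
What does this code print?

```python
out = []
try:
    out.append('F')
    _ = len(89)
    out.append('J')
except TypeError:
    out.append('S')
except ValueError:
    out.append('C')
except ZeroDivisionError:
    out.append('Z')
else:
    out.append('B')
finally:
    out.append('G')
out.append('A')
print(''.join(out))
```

Execution trace: 'F' (try body) → 'S' (except TypeError) → 'G' (finally) → 'A' (after the try/except). Output: FSGA

Answer: FSGA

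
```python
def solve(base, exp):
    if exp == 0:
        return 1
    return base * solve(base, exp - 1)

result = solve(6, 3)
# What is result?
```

solve(6, 3) = 6 * 6 * 6 = 216

Answer: 216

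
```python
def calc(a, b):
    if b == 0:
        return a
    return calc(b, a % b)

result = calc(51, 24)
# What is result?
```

calc(51, 24) -> calc(24, 3) -> calc(3, 0) -> 3

Answer: 3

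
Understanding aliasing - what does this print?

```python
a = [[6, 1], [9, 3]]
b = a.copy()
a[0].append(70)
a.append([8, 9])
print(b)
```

Key concept: shallow copy with nested lists.
Step by step:
`a = [[6, 1], [9, 3]]` → a = [[6, 1], [9, 3]]
`b = a.copy()` → b = [[6, 1], [9, 3]]
`a[0].append(70)` → a = [[6, 1, 70], [9, 3]]; b = [[6, 1, 70], [9, 3]]
`a.append([8, 9])` → a = [[6, 1, 70], [9, 3], [8, 9]]
`print(b)` → prints [[6, 1, 70], [9, 3]]

Answer: [[6, 1, 70], [9, 3]]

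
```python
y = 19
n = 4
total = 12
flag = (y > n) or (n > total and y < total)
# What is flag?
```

Trace:
`y = 19` → y = 19
`n = 4` → n = 4
`total = 12` → total = 12
`flag = (y > n) or (n > total and y < total)` → flag = True
So flag = True

Answer: True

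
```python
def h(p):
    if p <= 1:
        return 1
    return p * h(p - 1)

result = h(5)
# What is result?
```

h(5) = 5 * 4 * 3 * 2 * 1 = 120

Answer: 120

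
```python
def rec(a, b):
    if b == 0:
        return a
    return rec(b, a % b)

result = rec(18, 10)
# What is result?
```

rec(18, 10) -> rec(10, 8) -> rec(8, 2) -> rec(2, 0) -> 2

Answer: 2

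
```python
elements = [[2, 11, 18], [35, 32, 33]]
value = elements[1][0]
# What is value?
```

Trace:
`elements = [[2, 11, 18], [35, 32, 33]]` → elements = [[2, 11, 18], [35, 32, 33]]
`value = elements[1][0]` → value = 35
So value = 35

Answer: 35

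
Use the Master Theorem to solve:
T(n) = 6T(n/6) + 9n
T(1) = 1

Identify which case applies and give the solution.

a=6, b=6, f(n)=9n. log_6(6) = 1. Since c=1 = 1, Case 2 applies: T(n) = Θ(n^log_b(a) · log n) = O(n log n).

Answer: O(n log n) - Case 2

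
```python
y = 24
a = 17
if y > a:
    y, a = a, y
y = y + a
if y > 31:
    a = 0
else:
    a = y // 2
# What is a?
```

Trace:
`y = 24` → y = 24
`a = 17` → a = 17
`if y > a: ...` → y > a is True → y = 17; a = 24
`y = y + a` → y = 41
`if y > 31: ...` → y > 31 is True → a = 0
So a = 0

Answer: 0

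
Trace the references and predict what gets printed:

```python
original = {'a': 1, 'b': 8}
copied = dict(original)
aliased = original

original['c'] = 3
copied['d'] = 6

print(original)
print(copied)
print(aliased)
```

Key concept: dict() creates copy, assignment creates alias.
Step by step:
`original = {'a': 1, 'b': 8}` → original = {'a': 1, 'b': 8}
`copied = dict(original)` → copied = {'a': 1, 'b': 8}
`aliased = original` → aliased = {'a': 1, 'b': 8} (same object as original)
`original['c'] = 3` → original = {'a': 1, 'b': 8, 'c': 3} (same object as aliased); aliased = {'a': 1, 'b': 8, 'c': 3} (same object as original)
`copied['d'] = 6` → copied = {'a': 1, 'b': 8, 'd': 6}
`print(original)` → prints {'a': 1, 'b': 8, 'c': 3}
`print(copied)` → prints {'a': 1, 'b': 8, 'd': 6}
`print(aliased)` → prints {'a': 1, 'b': 8, 'c': 3}

Answer:
{'a': 1, 'b': 8, 'c': 3}
{'a': 1, 'b': 8, 'd': 6}
{'a': 1, 'b': 8, 'c': 3}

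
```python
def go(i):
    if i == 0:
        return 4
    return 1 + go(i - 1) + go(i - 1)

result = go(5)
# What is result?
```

go(i) = 1 + 2·go(i-1), go(0)=4. Closed form: (4+1)·2^5 - 1 = 159.

Answer: 159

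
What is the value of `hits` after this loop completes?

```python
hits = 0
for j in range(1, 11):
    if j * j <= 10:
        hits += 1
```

Count numbers where j² ≤ 10
`hits` takes the values: 0 → 1 → 2 → 3

Answer: 3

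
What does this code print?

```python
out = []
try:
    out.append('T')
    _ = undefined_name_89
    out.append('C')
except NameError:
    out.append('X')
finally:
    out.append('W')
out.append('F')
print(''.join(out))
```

Execution trace: 'T' (try body) → 'X' (except NameError) → 'W' (finally) → 'F' (after the try/except). Output: TXWF

Answer: TXWF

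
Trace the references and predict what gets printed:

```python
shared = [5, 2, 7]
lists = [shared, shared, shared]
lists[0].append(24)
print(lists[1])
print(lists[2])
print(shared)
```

Key concept: list of same reference.
Step by step:
`shared = [5, 2, 7]` → shared = [5, 2, 7]
`lists = [shared, shared, shared]` → lists = [[5, 2, 7], [5, 2, 7], [5, 2, 7]]
`lists[0].append(24)` → shared = [5, 2, 7, 24]; lists = [[5, 2, 7, 24], [5, 2, 7, 24], [5, 2, 7, 24]]
`print(lists[1])` → prints [5, 2, 7, 24]
`print(lists[2])` → prints [5, 2, 7, 24]
`print(shared)` → prints [5, 2, 7, 24]

Answer:
[5, 2, 7, 24]
[5, 2, 7, 24]
[5, 2, 7, 24]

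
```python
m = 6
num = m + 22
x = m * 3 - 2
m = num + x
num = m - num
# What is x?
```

Trace:
`m = 6` → m = 6
`num = m + 22` → num = 28
`x = m * 3 - 2` → x = 16
`m = num + x` → m = 44
`num = m - num` → num = 16
So x = 16

Answer: 16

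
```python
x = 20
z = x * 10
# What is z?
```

Trace:
`x = 20` → x = 20
`z = x * 10` → z = 200
So z = 200

Answer: 200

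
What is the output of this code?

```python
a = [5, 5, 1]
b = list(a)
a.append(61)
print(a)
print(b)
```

Key concept: list() constructor creates copy.
Step by step:
`a = [5, 5, 1]` → a = [5, 5, 1]
`b = list(a)` → b = [5, 5, 1]
`a.append(61)` → a = [5, 5, 1, 61]
`print(a)` → prints [5, 5, 1, 61]
`print(b)` → prints [5, 5, 1]

Answer:
[5, 5, 1, 61]
[5, 5, 1]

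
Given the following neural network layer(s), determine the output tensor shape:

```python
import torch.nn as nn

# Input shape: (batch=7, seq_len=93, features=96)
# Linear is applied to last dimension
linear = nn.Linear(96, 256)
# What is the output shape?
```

Input: (7, 93, 96) -> Output: (7, 93, 256)

Answer: (7, 93, 256)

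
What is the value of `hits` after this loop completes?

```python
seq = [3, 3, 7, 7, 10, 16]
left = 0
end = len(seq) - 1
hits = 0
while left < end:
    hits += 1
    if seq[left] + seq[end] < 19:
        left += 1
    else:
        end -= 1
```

Steps to find pair summing to 19
`hits` takes the values: 0 → 1 → 2 → 3 → 4 → 5

Answer: 5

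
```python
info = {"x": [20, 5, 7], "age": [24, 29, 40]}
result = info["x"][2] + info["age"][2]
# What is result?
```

Trace:
`info = {"x": [20, 5, 7], "age": [24, 29, 40]}` → info = {'x': [20, 5, 7], 'age': [24, 29, 40]}
`result = info["x"][2] + info["age"][2]` → result = 47
So result = 47

Answer: 47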